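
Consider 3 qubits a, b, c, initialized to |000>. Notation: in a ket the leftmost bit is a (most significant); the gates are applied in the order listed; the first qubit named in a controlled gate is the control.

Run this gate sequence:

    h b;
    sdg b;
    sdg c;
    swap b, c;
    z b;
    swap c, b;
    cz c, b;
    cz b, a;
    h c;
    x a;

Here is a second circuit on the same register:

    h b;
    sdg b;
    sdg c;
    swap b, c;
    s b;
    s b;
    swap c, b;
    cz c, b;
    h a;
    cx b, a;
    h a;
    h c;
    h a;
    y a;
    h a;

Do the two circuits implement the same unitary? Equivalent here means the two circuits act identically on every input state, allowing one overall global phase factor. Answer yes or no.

No: there is an input state on which the two circuits produce genuinely different outputs (not merely differing by a phase).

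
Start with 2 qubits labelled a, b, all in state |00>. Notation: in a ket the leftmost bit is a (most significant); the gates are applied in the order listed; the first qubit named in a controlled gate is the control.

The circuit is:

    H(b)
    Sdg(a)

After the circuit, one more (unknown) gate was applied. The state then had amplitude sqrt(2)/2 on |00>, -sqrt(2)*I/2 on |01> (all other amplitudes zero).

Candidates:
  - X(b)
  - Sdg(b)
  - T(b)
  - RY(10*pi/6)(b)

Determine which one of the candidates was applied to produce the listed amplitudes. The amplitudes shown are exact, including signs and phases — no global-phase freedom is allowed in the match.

The unique candidate consistent with the amplitudes is Sdg(b).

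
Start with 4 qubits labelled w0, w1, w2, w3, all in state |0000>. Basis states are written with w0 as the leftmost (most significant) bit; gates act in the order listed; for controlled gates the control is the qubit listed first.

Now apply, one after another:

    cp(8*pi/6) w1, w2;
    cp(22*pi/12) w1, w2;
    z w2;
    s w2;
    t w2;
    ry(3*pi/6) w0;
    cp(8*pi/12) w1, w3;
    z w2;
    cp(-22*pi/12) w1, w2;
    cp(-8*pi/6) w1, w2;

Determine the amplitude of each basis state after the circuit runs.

After the circuit, the state carries amplitude sqrt(2)/2 on |0000>, sqrt(2)/2 on |1000>, and 0 on every other basis state.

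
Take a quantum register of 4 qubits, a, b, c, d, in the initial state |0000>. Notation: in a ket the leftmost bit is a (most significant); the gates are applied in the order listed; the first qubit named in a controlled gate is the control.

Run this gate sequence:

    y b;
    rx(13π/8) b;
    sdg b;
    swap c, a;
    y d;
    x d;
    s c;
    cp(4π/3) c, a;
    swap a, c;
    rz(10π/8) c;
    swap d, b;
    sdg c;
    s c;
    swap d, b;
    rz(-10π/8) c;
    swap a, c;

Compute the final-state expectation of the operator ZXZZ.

In the final state, ZXZZ has expectation -sqrt(sqrt(2) + 2)/2.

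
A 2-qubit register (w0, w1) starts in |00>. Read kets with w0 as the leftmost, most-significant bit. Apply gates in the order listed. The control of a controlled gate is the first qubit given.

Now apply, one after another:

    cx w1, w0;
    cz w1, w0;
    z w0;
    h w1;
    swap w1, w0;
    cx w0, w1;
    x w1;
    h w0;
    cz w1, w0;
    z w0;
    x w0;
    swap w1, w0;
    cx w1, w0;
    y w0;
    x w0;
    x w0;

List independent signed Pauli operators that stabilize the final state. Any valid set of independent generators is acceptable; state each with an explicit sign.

One valid set of independent stabilizer generators is -XI, +IX (any independent generating set of the same group is equally correct).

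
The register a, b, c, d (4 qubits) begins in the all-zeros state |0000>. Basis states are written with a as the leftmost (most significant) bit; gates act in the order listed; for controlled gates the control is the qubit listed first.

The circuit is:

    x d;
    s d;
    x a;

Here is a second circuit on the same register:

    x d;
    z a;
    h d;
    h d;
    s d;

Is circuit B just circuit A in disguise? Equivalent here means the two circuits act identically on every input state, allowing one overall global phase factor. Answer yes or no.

No: there is an input state on which the two circuits produce genuinely different outputs (not merely differing by a phase).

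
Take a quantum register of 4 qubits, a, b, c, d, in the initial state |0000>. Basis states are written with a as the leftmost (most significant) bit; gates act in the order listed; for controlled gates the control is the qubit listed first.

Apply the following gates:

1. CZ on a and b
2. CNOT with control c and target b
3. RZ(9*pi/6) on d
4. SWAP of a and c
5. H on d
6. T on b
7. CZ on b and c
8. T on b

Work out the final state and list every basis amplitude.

The resulting statevector has amplitude -sqrt(2)*exp(I*pi/4)/2 on |0000>, -sqrt(2)*exp(I*pi/4)/2 on |0001>, and 0 on every other basis state.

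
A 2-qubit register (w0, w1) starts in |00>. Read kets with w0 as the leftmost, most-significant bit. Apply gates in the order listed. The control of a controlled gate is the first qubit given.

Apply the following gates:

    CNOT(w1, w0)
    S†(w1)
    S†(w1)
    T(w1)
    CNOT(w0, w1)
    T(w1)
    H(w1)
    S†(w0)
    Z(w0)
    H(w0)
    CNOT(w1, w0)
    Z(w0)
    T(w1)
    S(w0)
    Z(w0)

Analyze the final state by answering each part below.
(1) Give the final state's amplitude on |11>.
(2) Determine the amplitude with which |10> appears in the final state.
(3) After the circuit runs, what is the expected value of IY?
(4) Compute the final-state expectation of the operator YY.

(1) |11> carries amplitude exp(3*I*pi/4)/2 in the final state.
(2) |10> carries amplitude I/2 in the final state.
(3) In the final state, IY has expectation sqrt(2)/2.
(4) The observable YY averages to sqrt(2)/2.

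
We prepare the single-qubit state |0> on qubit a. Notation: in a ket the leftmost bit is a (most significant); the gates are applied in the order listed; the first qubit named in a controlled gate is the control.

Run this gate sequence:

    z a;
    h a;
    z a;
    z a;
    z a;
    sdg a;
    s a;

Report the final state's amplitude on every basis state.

The resulting statevector has amplitude sqrt(2)/2 on |0>, -sqrt(2)/2 on |1>.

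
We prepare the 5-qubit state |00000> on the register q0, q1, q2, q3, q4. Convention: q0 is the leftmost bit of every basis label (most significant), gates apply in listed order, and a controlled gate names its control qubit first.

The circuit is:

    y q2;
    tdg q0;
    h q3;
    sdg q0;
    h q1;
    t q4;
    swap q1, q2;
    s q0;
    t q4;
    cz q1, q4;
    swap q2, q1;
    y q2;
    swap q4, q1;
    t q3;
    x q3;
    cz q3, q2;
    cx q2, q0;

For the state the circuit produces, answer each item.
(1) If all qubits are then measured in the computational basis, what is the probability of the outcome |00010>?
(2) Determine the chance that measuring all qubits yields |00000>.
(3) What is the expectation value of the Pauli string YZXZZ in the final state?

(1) The probability of measuring |00010> is 1/4.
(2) A full measurement returns |00000> with probability 1/4.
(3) The observable YZXZZ averages to 0.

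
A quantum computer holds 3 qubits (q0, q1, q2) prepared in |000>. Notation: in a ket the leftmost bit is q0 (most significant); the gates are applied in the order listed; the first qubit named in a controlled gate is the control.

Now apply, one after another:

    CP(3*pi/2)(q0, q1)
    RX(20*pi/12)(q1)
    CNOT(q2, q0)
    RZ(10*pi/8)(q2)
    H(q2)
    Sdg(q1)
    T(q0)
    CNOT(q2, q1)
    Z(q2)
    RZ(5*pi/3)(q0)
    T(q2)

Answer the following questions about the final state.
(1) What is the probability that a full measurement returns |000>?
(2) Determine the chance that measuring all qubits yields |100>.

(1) A full measurement returns |000> with probability 3/8.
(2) The probability of measuring |100> is 0.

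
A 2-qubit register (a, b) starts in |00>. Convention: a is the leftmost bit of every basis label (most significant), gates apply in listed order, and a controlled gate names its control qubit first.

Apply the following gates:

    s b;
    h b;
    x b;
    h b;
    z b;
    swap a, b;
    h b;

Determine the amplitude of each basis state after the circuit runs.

After the circuit, the state carries amplitude sqrt(2)/2 on |00>, sqrt(2)/2 on |01>, 0 on |10>, 0 on |11>.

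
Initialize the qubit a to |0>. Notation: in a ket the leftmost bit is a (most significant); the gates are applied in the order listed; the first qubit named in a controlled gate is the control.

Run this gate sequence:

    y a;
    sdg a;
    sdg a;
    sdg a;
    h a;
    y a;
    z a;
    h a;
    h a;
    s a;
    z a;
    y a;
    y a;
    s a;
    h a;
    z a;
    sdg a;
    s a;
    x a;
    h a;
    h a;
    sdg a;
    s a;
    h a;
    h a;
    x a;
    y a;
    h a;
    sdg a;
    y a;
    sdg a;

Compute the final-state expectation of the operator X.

The observable X averages to -1.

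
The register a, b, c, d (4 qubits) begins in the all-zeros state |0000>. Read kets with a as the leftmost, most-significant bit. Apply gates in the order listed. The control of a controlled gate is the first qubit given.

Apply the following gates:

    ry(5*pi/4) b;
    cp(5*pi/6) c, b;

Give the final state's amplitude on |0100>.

The amplitude on |0100> is sqrt(sqrt(2) + 2)/2.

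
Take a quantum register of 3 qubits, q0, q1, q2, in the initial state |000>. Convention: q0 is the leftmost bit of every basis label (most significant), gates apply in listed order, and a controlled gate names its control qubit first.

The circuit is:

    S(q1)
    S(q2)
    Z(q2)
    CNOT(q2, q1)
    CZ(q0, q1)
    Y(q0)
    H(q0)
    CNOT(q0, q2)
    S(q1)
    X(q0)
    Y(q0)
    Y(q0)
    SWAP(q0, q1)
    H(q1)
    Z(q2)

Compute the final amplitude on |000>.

|000> carries amplitude I/2 in the final state.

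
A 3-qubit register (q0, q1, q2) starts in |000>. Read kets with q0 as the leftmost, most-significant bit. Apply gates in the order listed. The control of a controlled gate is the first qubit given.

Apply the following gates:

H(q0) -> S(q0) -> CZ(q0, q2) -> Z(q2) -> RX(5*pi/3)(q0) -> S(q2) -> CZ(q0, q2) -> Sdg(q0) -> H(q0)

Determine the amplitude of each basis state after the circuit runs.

The final amplitudes are -sqrt(3)/2 on |000>, 1/2 on |100>, and 0 on every other basis state.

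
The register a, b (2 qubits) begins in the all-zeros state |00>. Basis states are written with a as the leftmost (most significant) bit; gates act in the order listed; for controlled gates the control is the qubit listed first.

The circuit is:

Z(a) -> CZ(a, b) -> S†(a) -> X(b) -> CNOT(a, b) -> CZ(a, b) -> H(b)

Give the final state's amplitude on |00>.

|00> carries amplitude sqrt(2)/2 in the final state.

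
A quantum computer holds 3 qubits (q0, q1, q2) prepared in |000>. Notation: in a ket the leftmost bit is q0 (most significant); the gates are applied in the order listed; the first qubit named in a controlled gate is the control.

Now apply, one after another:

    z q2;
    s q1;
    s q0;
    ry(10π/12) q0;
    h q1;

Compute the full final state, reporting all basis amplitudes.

The final amplitudes are -1/4 + sqrt(3)/4 on |000>, 0 on |001>, -1/4 + sqrt(3)/4 on |010>, 0 on |011>, 1/4 + sqrt(3)/4 on |100>, 0 on |101>, 1/4 + sqrt(3)/4 on |110>, 0 on |111>.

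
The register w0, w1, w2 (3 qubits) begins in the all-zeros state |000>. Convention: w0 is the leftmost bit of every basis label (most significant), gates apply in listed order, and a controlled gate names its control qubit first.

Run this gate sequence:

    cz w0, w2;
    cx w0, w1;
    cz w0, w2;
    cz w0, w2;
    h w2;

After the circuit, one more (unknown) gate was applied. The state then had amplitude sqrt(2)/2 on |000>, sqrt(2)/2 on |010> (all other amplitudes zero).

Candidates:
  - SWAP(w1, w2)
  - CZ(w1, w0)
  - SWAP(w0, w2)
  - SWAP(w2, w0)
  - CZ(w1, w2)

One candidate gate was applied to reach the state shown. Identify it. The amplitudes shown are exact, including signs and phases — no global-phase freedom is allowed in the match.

The unique candidate consistent with the amplitudes is SWAP(w1, w2). Key observation: gates 3-4 undo each other exactly, leaving only the rest of the circuit to track.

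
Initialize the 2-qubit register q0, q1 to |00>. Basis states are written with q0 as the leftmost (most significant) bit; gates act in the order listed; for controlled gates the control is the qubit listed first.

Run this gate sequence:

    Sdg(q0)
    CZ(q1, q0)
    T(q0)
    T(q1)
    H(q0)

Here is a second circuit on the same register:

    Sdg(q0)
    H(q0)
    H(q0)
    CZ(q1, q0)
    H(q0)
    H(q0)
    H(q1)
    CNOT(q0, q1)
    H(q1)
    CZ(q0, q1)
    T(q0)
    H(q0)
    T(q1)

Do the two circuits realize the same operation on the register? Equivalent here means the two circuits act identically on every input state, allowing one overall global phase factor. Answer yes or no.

Yes, they are equivalent — the unitaries differ by at most a global phase.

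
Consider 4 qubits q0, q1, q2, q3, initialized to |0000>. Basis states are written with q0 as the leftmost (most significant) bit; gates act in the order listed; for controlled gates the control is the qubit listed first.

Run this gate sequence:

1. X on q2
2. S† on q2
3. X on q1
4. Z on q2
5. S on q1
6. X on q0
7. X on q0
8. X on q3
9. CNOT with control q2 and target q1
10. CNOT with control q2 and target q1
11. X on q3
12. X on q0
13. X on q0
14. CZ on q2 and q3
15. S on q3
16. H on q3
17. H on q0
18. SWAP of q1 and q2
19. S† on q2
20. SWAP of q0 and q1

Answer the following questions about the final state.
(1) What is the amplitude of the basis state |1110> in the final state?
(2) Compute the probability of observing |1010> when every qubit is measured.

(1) The final state's coefficient on |1110> equals I/2. Key observation: gates 6-13 undo each other exactly, leaving only the rest of the circuit to track.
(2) A full measurement returns |1010> with probability 1/4.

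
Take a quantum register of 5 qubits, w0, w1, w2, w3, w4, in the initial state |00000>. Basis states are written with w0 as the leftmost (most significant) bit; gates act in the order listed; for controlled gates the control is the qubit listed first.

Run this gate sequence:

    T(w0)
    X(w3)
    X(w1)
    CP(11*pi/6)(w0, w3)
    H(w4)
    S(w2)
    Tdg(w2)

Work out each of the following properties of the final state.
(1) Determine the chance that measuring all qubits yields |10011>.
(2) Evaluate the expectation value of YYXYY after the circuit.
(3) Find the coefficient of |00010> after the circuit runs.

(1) A full measurement returns |10011> with probability 0.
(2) In the final state, YYXYY has expectation 0.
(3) |00010> carries amplitude 0 in the final state.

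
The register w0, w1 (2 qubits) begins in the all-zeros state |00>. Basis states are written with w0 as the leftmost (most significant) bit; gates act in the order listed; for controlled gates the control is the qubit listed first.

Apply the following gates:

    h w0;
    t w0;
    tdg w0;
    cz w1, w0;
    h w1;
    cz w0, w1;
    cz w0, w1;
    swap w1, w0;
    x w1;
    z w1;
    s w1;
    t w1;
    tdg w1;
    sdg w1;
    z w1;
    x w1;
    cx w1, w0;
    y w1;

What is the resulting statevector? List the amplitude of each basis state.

The resulting statevector has amplitude -I/2 on |00>, I/2 on |01>, -I/2 on |10>, I/2 on |11>. Key observation: steps 9-16 multiply out to the identity, so the circuit reduces to the remaining gates.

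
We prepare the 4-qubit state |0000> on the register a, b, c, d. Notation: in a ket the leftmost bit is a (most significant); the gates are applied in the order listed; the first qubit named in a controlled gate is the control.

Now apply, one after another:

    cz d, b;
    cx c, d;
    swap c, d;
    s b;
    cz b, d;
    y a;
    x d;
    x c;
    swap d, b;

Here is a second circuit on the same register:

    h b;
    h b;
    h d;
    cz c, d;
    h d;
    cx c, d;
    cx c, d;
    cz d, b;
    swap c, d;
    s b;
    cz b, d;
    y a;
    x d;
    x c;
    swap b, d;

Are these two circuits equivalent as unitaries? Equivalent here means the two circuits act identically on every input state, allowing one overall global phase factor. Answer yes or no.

No, they are not equivalent — no single phase factor reconciles the two unitaries.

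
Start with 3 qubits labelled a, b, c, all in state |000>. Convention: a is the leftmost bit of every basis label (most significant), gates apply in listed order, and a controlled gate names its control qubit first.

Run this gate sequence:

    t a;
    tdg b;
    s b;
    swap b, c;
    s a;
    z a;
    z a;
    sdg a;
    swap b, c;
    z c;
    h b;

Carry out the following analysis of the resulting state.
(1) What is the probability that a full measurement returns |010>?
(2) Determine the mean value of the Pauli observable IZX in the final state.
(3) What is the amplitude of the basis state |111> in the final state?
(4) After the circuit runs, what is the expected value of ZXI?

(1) A full measurement returns |010> with probability 1/2. Key observation: steps 4-9 multiply out to the identity, so the circuit reduces to the remaining gates.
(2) In the final state, IZX has expectation 0.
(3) The final state's coefficient on |111> equals 0.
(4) The expectation value of ZXI is 1.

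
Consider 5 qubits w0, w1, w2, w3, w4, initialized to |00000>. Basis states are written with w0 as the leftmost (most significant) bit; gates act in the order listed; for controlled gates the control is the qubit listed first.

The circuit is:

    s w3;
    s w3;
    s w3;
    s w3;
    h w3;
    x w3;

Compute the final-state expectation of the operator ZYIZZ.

The expectation value of ZYIZZ is 0. Key observation: the block from step 1 through step 4 cancels to the identity and can be dropped.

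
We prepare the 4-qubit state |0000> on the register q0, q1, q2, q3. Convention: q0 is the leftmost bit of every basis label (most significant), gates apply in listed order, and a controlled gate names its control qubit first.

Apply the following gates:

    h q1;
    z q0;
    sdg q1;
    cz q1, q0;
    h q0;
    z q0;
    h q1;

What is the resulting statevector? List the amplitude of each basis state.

The final amplitudes are sqrt(2)*(1 - I)/4 on |0000>, sqrt(2)*(1 + I)/4 on |0100>, sqrt(2)*(-1 + I)/4 on |1000>, sqrt(2)*(-1 - I)/4 on |1100>, and 0 on every other basis state.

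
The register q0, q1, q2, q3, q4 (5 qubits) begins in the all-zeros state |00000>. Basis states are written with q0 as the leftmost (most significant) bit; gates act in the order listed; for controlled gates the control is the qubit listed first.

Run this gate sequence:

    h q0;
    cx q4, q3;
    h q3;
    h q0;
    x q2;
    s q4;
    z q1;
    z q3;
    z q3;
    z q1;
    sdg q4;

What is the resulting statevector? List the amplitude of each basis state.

The final amplitudes are sqrt(2)/2 on |00100>, sqrt(2)/2 on |00110>, and 0 on every other basis state. Key observation: gates 6-11 undo each other exactly, leaving only the rest of the circuit to track.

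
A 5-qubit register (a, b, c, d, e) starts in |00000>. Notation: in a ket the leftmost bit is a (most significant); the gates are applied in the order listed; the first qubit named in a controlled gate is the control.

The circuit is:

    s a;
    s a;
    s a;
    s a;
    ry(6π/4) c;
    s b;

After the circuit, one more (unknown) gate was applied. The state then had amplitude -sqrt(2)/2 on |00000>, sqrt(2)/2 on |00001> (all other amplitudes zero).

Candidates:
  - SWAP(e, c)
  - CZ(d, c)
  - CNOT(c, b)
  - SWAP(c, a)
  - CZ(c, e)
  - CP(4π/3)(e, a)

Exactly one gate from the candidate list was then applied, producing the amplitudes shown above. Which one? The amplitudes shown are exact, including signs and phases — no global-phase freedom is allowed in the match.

The applied gate was SWAP(e, c). Key observation: gates 1-4 undo each other exactly, leaving only the rest of the circuit to track.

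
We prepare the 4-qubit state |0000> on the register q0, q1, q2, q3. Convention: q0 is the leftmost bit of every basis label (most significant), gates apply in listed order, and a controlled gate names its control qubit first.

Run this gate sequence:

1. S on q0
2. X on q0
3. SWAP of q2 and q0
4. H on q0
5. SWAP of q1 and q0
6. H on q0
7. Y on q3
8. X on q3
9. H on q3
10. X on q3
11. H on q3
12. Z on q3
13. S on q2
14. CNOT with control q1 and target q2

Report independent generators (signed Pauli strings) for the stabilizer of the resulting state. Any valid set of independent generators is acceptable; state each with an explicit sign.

One valid set of independent stabilizer generators is +XIII, +IXXI, -IZZI, +IIIZ (any independent generating set of the same group is equally correct). Key observation: steps 9-12 multiply out to the identity, so the circuit reduces to the remaining gates.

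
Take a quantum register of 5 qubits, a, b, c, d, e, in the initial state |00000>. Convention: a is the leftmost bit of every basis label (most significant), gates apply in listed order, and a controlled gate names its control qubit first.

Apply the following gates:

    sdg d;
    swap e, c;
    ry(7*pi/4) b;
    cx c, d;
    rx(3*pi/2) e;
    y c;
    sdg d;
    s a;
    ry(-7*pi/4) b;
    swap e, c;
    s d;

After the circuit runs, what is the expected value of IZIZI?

The expectation value of IZIZI is 1.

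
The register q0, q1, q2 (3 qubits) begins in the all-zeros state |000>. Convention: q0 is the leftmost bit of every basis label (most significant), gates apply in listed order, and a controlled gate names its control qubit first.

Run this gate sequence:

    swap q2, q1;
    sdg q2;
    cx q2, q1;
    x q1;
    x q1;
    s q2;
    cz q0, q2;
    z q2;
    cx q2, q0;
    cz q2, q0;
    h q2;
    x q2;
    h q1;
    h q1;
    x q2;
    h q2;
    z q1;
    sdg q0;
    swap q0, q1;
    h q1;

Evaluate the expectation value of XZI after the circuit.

In the final state, XZI has expectation 0.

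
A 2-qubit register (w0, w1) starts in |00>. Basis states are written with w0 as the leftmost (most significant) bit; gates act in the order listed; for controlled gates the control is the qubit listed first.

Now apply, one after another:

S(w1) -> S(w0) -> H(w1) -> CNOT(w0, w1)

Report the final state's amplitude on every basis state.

The resulting statevector has amplitude sqrt(2)/2 on |00>, sqrt(2)/2 on |01>, 0 on |10>, 0 on |11>.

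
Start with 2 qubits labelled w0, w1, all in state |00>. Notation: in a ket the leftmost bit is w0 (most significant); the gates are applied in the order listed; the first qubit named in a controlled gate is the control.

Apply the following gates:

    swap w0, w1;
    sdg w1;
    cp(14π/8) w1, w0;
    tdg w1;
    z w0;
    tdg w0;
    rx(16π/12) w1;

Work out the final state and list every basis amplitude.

The final amplitudes are -1/2 on |00>, -sqrt(3)*I/2 on |01>, 0 on |10>, 0 on |11>.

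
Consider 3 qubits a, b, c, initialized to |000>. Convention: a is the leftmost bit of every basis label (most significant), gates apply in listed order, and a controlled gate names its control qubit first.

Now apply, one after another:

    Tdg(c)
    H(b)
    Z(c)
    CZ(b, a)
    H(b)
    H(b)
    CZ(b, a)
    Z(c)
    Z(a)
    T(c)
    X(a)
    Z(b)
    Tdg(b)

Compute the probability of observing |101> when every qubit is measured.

A full measurement returns |101> with probability 0. Key observation: steps 3-8 multiply out to the identity, so the circuit reduces to the remaining gates.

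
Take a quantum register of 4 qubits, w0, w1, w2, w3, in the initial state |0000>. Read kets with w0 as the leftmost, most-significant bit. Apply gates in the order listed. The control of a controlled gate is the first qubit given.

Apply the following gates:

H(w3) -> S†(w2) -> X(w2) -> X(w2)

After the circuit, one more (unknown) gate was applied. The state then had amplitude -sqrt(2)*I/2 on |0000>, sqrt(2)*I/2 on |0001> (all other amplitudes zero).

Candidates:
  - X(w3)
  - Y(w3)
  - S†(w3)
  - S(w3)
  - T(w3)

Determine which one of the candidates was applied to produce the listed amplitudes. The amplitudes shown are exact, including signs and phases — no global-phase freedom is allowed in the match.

The unique candidate consistent with the amplitudes is Y(w3). Key observation: gates 3-4 undo each other exactly, leaving only the rest of the circuit to track.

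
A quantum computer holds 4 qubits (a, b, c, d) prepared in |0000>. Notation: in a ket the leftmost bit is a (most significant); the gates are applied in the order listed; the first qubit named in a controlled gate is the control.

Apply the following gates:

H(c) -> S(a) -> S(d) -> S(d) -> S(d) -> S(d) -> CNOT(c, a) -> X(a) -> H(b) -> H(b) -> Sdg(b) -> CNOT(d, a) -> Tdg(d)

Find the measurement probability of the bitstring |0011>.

Outcome |0011> occurs with probability 0.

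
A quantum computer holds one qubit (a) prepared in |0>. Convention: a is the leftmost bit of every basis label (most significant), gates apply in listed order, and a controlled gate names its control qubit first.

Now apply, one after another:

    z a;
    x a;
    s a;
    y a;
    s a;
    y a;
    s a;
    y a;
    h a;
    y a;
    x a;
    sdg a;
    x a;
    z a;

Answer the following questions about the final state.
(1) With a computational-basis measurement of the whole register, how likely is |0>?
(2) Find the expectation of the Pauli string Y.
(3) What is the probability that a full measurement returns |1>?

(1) A full measurement returns |0> with probability 1/2.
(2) In the final state, Y has expectation 1.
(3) The probability of measuring |1> is 1/2.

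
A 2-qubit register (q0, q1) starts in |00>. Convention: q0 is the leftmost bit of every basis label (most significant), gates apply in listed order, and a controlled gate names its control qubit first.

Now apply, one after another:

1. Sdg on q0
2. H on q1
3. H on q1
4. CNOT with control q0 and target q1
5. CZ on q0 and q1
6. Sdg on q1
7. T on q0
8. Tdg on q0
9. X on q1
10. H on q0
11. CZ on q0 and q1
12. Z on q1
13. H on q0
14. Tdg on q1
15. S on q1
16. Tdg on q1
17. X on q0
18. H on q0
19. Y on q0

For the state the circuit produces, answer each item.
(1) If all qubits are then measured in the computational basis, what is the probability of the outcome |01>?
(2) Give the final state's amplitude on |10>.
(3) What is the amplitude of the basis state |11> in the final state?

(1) A full measurement returns |01> with probability 1/2. Key observation: steps 2-3 multiply out to the identity, so the circuit reduces to the remaining gates.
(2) The final state's coefficient on |10> equals 0.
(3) |11> carries amplitude -sqrt(2)*I/2 in the final state.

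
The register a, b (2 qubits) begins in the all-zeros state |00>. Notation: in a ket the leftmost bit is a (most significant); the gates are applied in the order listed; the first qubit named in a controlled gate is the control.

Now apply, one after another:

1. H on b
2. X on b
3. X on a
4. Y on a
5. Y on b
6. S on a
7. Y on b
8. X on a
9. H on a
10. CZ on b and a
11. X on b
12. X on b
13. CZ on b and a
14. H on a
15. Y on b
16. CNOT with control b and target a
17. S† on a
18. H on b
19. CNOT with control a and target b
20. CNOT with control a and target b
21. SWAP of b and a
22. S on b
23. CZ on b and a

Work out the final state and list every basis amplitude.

After the circuit, the state carries amplitude 1/2 on |00>, -1/2 on |01>, -1/2 on |10>, 1/2 on |11>. Key observation: steps 9-14 multiply out to the identity, so the circuit reduces to the remaining gates.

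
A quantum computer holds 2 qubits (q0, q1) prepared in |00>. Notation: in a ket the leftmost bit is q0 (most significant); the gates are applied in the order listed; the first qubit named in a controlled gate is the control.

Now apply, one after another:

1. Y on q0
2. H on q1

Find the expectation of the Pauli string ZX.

The expectation value of ZX is -1.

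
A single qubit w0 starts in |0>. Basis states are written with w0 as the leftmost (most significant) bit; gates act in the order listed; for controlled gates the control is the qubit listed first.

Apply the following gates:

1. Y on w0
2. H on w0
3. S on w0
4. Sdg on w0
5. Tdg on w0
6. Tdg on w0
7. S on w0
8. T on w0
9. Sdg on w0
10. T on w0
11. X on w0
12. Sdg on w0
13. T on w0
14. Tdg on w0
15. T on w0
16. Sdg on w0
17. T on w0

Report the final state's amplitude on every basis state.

The resulting statevector has amplitude -sqrt(2)*I/2 on |0>, sqrt(2)/2 on |1>.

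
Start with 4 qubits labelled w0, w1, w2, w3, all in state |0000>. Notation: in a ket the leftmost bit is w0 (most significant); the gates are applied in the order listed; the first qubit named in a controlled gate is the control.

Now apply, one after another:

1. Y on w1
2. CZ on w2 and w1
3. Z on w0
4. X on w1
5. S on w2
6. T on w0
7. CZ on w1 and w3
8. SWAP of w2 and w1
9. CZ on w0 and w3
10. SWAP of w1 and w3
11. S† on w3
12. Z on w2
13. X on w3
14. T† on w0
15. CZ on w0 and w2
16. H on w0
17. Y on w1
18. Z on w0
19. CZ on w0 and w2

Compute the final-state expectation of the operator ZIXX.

The expectation value of ZIXX is 0.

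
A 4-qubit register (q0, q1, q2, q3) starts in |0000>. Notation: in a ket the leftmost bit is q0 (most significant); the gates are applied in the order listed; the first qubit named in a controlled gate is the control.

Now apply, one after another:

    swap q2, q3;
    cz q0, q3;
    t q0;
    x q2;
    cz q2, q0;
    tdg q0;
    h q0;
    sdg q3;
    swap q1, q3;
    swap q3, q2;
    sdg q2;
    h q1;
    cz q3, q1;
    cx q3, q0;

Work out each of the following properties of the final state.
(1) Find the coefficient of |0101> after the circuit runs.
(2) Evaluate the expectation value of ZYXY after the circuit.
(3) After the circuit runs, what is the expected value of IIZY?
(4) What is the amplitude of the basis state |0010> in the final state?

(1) The amplitude on |0101> is -1/2.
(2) The expectation value of ZYXY is 0.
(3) The expectation value of IIZY is 0.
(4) The final state's coefficient on |0010> equals 0.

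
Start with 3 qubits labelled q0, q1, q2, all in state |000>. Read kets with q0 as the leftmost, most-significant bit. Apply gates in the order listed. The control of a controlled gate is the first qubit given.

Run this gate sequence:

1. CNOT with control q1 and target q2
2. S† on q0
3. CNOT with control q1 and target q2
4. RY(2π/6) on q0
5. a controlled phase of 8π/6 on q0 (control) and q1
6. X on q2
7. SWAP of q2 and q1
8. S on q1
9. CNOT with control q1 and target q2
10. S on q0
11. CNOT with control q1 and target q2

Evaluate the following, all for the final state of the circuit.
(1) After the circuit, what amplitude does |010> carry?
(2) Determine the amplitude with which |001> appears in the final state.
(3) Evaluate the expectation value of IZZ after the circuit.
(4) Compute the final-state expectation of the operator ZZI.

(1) The final state's coefficient on |010> equals sqrt(3)*I/2.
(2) The amplitude on |001> is 0.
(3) In the final state, IZZ has expectation -1.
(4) In the final state, ZZI has expectation -1/2.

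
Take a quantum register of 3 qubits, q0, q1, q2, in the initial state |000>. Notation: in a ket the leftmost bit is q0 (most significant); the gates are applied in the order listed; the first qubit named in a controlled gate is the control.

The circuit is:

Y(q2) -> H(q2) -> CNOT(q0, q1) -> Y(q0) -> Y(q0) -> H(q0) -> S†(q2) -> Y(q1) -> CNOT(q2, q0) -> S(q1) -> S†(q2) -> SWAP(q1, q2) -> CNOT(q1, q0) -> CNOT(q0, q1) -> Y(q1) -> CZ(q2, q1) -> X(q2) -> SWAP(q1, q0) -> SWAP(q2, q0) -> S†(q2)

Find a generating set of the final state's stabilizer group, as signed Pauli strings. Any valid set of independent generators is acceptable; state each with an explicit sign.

The stabilizer group can be generated by +IXI, -IIY, +ZII, among other valid generating sets.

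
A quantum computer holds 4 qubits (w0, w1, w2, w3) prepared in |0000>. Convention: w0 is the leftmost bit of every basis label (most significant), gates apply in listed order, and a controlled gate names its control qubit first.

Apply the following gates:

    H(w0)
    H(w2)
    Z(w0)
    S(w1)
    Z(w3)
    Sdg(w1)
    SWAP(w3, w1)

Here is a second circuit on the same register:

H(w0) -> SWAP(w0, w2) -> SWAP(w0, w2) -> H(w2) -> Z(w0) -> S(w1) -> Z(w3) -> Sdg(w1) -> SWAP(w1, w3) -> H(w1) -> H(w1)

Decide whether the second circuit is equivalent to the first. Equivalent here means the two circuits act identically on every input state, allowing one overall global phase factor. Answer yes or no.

Yes — the two circuits implement the same unitary up to a global phase.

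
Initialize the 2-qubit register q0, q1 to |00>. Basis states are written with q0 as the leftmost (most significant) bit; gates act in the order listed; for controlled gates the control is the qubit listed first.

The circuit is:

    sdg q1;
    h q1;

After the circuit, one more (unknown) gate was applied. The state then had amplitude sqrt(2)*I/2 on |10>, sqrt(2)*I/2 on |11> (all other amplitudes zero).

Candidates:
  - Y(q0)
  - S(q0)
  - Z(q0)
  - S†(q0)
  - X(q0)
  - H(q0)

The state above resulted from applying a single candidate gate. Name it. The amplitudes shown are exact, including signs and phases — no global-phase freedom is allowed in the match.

It was Y(q0) that produced the state shown.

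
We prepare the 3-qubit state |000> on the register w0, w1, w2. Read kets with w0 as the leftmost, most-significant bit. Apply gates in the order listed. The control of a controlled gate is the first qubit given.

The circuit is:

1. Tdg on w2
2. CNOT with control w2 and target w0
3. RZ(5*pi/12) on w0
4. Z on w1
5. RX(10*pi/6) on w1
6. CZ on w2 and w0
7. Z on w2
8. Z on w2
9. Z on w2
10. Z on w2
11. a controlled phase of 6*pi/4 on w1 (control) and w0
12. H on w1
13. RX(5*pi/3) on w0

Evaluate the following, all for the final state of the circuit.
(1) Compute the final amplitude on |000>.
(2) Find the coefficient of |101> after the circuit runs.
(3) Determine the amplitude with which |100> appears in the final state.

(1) The amplitude on |000> is (sqrt(6) - 3*sqrt(2)*I)*exp(7*I*pi/24)/8. Key observation: the block from step 7 through step 10 cancels to the identity and can be dropped.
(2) The amplitude on |101> is 0.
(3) The final state's coefficient on |100> equals (sqrt(2) - sqrt(6)*I)*exp(19*I*pi/24)/8.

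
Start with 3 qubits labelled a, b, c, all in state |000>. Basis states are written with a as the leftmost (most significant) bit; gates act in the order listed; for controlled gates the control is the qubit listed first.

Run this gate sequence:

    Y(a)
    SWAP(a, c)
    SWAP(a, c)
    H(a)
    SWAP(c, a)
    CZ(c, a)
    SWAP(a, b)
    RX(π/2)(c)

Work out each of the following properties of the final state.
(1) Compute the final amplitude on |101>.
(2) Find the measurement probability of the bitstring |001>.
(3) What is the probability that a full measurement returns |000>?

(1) The final state's coefficient on |101> equals 0. Key observation: the block from step 2 through step 3 cancels to the identity and can be dropped.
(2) A full measurement returns |001> with probability 1/2.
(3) Outcome |000> occurs with probability 1/2.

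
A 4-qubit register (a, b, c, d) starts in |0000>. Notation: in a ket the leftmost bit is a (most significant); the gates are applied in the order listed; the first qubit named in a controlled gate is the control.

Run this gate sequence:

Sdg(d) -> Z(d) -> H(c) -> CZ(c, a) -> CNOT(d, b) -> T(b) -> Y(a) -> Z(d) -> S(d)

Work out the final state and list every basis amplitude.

The resulting statevector has amplitude sqrt(2)*I/2 on |1000>, sqrt(2)*I/2 on |1010>, and 0 on every other basis state.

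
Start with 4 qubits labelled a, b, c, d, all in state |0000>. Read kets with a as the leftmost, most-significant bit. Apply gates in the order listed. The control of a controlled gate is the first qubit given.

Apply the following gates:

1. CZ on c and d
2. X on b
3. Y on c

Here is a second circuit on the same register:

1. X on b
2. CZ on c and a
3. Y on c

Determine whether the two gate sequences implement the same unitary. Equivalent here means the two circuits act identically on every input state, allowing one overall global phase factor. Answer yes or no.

No — the two circuits implement different unitaries, even allowing a global phase.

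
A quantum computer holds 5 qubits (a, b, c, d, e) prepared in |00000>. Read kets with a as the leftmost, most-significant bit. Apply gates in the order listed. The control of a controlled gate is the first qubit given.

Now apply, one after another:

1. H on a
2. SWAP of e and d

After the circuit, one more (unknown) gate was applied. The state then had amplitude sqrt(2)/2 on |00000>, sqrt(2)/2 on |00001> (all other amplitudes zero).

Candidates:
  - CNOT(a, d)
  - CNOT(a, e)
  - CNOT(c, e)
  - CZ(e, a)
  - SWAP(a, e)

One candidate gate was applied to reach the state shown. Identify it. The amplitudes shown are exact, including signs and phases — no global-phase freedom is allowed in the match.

The applied gate was SWAP(a, e).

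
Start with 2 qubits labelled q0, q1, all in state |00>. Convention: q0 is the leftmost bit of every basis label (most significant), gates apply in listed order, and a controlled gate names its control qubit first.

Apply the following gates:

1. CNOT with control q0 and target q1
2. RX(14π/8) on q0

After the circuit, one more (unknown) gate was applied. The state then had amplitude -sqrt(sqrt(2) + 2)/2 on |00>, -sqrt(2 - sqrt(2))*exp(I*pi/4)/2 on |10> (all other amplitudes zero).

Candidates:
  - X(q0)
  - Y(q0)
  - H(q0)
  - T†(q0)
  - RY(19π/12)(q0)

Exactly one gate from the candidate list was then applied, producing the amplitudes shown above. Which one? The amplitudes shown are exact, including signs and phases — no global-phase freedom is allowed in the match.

It was T†(q0) that produced the state shown.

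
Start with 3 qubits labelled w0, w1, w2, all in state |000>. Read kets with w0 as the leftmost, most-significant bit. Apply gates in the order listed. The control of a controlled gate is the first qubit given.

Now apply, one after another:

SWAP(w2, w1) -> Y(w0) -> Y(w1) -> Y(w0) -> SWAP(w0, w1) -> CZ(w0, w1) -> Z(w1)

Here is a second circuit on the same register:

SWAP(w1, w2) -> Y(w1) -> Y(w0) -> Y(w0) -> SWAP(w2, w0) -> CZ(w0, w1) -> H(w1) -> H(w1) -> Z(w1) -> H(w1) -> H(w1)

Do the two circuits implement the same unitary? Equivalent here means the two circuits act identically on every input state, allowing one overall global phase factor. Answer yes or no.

No — the two circuits implement different unitaries, even allowing a global phase.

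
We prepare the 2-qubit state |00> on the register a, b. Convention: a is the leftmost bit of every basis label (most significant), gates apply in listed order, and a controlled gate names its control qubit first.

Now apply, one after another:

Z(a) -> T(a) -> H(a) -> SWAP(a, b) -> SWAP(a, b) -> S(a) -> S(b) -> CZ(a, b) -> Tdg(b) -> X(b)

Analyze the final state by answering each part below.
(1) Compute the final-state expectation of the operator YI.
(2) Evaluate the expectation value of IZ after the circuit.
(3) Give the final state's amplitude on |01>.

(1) In the final state, YI has expectation 1.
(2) In the final state, IZ has expectation -1.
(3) The final state's coefficient on |01> equals sqrt(2)/2.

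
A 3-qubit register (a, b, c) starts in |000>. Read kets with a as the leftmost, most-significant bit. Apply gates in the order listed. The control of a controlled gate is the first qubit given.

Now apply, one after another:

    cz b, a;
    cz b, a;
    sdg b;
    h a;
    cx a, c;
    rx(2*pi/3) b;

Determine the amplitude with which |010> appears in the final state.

|010> carries amplitude -sqrt(6)*I/4 in the final state. Key observation: the block from step 1 through step 2 cancels to the identity and can be dropped.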